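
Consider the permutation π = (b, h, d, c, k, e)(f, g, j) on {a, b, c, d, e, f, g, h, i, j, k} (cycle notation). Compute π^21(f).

f

f lies in the 3-cycle (f, g, j).
Powers repeat with period 3 on this cycle, and 21 mod 3 = 0, so π^21(f) = π^0(f).
So π^21(f) = f.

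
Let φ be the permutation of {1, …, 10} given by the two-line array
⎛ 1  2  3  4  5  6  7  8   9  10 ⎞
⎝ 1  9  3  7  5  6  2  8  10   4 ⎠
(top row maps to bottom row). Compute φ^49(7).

Tracing 7 → 2 → … returns to 7 after 5 steps, so 7 lies in a 5-cycle (2 9 10 4 7).
On a 5-cycle, φ^5 is the identity, so φ^49 = φ^4 there (49 ≡ 4 mod 5).
Stepping 4 places around the cycle: 7 → 2 → 9 → 10 → 4.

4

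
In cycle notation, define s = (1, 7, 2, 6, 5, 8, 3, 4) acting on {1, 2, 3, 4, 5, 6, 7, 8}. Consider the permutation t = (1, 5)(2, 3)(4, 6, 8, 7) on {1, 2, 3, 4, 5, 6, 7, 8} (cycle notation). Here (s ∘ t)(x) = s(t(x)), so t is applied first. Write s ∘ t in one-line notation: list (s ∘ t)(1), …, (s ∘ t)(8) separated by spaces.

(s ∘ t)(x) = s(t(x)). Computing each image: s(t(1)) = s(5) = 8, s(t(2)) = s(3) = 4, s(t(3)) = s(2) = 6, s(t(4)) = s(6) = 5, s(t(5)) = s(1) = 7, s(t(6)) = s(8) = 3, s(t(7)) = s(4) = 1, s(t(8)) = s(7) = 2.
Hence s ∘ t = [8 4 6 5 7 3 1 2].

8 4 6 5 7 3 1 2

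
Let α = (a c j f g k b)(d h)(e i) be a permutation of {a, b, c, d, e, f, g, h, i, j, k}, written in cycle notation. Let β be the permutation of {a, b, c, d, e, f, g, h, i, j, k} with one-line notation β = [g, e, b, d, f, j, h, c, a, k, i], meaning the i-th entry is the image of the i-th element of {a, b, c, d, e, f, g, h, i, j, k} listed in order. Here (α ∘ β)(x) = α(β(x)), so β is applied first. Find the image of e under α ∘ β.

g

(α ∘ β)(e) = α(β(e)). β(e) = f, then α(f) = g. So (α ∘ β)(e) = g.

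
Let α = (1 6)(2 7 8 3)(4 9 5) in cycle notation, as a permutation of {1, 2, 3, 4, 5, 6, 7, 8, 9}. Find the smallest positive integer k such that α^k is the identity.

The cycle type of α is (4, 3, 2).
The order is lcm(4, 3, 2) = 12.

12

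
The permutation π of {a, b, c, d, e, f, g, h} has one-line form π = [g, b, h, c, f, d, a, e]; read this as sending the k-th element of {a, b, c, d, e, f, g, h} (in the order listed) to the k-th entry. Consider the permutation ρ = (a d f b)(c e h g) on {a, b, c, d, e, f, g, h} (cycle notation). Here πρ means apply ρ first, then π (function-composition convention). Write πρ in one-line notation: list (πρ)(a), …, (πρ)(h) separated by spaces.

c g f d e b h a

For each element, apply ρ then π: a → d → c; b → a → g; c → e → f; d → f → d; e → h → e; f → b → b; g → c → h; h → g → a.
So πρ in one-line form is c g f d e b h a.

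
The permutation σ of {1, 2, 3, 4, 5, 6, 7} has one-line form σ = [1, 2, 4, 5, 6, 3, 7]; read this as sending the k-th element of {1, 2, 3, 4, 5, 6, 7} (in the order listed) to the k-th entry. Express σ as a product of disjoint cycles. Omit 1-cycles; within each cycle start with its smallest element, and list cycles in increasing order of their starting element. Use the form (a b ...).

(3 4 5 6)

Start at 3 and follow images: 3 → 4 → 5 → 6 → 3, giving the cycle (3 4 5 6).
Repeating from the next unused element and collecting all non-trivial cycles gives (3 4 5 6).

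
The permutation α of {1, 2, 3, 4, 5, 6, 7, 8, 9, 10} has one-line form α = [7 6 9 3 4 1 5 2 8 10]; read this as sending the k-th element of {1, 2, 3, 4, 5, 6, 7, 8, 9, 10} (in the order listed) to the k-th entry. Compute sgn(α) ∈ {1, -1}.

1

In disjoint-cycle form the cycle lengths are 9, 1.
A cycle is odd iff its length is even; α has 0 even-length cycles, so sgn(α) = (−1)^0 and α is even.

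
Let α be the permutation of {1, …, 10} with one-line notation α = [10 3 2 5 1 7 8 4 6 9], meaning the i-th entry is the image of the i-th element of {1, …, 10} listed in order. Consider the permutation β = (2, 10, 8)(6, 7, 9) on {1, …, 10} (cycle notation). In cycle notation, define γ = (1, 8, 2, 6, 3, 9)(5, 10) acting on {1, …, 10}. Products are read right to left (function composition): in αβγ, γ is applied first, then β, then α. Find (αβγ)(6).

2

Apply the permutations in order: γ(6) = 3, then β(3) = 3, then α(3) = 2. So (αβγ)(6) = 2.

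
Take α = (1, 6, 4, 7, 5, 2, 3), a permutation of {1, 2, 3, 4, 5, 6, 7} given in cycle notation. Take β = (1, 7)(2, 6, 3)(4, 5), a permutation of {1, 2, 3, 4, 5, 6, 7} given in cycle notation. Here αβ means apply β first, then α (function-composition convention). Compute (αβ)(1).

5

First apply β: β(1) = 7, then α(7) = 5. Thus (αβ)(1) = 5.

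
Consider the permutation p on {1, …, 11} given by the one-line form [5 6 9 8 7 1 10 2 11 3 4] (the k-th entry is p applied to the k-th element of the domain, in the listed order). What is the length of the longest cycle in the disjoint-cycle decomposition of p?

11

Decomposing into disjoint cycles gives (1 5 7 10 3 9 11 4 8 2 6); the longest has length 11.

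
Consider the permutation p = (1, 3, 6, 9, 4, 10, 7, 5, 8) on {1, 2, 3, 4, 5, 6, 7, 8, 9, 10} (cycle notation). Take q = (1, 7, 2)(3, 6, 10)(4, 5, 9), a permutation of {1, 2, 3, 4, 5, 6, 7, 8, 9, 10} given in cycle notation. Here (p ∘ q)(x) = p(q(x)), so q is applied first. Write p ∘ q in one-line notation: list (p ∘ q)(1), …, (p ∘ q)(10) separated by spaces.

Chase each element through q then p: 1 → 7 → 5; 2 → 1 → 3; 3 → 6 → 9; 4 → 5 → 8; 5 → 9 → 4; 6 → 10 → 7; 7 → 2 → 2; 8 → 8 → 1; 9 → 4 → 10; 10 → 3 → 6.
Collecting the images, p ∘ q = [5 3 9 8 4 7 2 1 10 6].

5 3 9 8 4 7 2 1 10 6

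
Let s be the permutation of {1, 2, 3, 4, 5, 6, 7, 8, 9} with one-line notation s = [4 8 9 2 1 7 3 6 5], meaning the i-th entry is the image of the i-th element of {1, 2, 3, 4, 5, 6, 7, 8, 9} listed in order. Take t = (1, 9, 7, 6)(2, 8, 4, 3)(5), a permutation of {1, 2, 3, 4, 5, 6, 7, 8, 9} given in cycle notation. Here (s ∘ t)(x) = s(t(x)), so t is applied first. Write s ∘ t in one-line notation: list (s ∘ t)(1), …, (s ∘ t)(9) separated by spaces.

(s ∘ t)(x) = s(t(x)). Computing each image: s(t(1)) = s(9) = 5, s(t(2)) = s(8) = 6, s(t(3)) = s(2) = 8, s(t(4)) = s(3) = 9, s(t(5)) = s(5) = 1, s(t(6)) = s(1) = 4, s(t(7)) = s(6) = 7, s(t(8)) = s(4) = 2, s(t(9)) = s(7) = 3.
Hence s ∘ t = [5 6 8 9 1 4 7 2 3].

5 6 8 9 1 4 7 2 3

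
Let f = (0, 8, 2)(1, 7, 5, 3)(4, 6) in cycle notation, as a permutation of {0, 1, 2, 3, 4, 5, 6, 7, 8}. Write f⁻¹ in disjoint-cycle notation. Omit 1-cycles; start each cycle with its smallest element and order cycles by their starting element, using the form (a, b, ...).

(0, 2, 8)(1, 3, 5, 7)(4, 6)

If f sends a → b within a cycle, f⁻¹ sends b → a; equivalently, reverse each cycle.
After reversing and putting each cycle's least element first, f⁻¹ = (0, 2, 8)(1, 3, 5, 7)(4, 6).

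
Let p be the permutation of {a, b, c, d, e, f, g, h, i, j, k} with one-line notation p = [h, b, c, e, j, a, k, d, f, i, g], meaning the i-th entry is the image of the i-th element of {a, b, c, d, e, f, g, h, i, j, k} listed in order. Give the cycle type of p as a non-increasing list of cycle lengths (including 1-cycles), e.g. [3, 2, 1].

[7, 2, 1, 1]

The disjoint cycles are (a, h, d, e, j, i, f)(b)(c)(g, k), with lengths 7, 2, 1, 1 in non-increasing order.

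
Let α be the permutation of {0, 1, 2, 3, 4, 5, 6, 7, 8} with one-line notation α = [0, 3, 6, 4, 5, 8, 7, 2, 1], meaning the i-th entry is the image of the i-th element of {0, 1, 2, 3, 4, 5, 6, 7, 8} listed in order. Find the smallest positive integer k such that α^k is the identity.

Decomposing into disjoint cycles gives cycle lengths 5, 3, 1.
The order of α is the least common multiple of its cycle lengths: lcm(5, 3) = 15.

15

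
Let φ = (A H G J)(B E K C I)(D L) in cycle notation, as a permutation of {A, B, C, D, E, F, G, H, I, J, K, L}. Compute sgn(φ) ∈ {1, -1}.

1

The cycle lengths are 5, 4, 2, 1.
A cycle is odd iff its length is even; φ has 2 even-length cycles, so sgn(φ) = (−1)^2 and φ is even.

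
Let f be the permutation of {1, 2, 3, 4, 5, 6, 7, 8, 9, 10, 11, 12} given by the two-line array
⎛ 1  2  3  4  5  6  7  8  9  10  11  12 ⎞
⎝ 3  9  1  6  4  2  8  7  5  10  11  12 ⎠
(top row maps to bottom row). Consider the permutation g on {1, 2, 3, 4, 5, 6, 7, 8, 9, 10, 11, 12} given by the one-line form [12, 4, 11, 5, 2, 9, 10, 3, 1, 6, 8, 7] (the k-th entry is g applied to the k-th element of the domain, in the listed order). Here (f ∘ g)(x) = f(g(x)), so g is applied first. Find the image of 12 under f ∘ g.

8

(f ∘ g)(12) = f(g(12)). g(12) = 7, then f(7) = 8. So (f ∘ g)(12) = 8.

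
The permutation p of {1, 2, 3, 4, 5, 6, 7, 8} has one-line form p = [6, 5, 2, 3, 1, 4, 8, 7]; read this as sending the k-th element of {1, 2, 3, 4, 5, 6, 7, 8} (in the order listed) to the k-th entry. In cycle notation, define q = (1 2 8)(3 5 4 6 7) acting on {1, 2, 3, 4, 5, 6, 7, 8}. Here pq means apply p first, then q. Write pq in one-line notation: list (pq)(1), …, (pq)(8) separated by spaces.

7 4 8 5 2 6 1 3

(pq)(x) = q(p(x)). Computing each image: q(p(1)) = q(6) = 7, q(p(2)) = q(5) = 4, q(p(3)) = q(2) = 8, q(p(4)) = q(3) = 5, q(p(5)) = q(1) = 2, q(p(6)) = q(4) = 6, q(p(7)) = q(8) = 1, q(p(8)) = q(7) = 3.
Hence pq = [7 4 8 5 2 6 1 3].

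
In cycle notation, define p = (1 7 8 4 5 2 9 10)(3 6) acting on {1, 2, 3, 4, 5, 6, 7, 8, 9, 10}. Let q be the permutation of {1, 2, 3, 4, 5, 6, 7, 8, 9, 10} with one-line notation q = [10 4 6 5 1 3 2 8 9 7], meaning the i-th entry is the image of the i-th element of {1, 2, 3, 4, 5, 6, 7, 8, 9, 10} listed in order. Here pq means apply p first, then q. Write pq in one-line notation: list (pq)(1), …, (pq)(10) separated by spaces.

(pq)(x) = q(p(x)). Computing each image: q(p(1)) = q(7) = 2, q(p(2)) = q(9) = 9, q(p(3)) = q(6) = 3, q(p(4)) = q(5) = 1, q(p(5)) = q(2) = 4, q(p(6)) = q(3) = 6, q(p(7)) = q(8) = 8, q(p(8)) = q(4) = 5, q(p(9)) = q(10) = 7, q(p(10)) = q(1) = 10.
Hence pq = [2 9 3 1 4 6 8 5 7 10].

2 9 3 1 4 6 8 5 7 10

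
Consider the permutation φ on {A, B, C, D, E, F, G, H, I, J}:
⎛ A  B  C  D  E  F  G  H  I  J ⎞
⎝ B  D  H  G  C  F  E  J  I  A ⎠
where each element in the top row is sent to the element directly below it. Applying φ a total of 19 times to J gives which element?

Tracing J → A → … returns to J after 8 steps, so J lies in an 8-cycle (A B D G E C H J).
Powers repeat with period 8 on this cycle, and 19 mod 8 = 3, so φ^19(J) = φ^3(J).
Advancing 3 steps from J: J → A → B → D.

D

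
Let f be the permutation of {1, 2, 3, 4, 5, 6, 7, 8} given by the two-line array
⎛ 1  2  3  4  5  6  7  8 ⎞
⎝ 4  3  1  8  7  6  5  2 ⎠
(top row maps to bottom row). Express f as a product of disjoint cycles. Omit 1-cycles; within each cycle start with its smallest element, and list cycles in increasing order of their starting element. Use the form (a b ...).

(1 4 8 2 3)(5 7)

From 1: 1 → 4 → 8 → 2 → 3 → 1, closing the cycle (1 4 8 2 3).
Repeating from the next unused element and collecting all non-trivial cycles gives (1 4 8 2 3)(5 7).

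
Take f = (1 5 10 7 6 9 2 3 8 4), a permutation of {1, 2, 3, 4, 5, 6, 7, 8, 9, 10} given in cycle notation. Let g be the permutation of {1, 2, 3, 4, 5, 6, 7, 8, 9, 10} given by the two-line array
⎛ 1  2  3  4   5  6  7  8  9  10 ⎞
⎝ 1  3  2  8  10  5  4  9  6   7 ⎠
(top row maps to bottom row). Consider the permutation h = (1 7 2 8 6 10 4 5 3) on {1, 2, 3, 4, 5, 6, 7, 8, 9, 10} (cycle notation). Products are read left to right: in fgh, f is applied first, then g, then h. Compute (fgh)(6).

10

(fgh)(6) = h(g(f(6))). f(6) = 9, then g(9) = 6, then h(6) = 10, so the result is 10.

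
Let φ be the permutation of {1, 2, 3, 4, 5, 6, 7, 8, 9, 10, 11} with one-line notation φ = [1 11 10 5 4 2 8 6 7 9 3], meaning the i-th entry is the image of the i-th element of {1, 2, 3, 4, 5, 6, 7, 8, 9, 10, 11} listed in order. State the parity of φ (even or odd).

even

In disjoint-cycle form the cycle lengths are 8, 2, 1.
A cycle is odd iff its length is even; φ has 2 even-length cycles, so sgn(φ) = (−1)^2 and φ is even.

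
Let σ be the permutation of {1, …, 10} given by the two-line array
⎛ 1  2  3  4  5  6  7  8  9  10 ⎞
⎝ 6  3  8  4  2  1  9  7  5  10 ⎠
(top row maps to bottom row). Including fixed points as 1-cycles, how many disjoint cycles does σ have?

4

The cycle decomposition is (1 6)(2 3 8 7 9 5)(4)(10), which has 4 cycles (counting 1-cycles).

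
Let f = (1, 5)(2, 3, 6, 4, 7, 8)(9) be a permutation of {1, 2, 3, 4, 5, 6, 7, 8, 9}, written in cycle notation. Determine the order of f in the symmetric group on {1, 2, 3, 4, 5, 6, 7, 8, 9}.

6

The cycle type of f is (6, 2, 1).
The order of f is the least common multiple of its cycle lengths: lcm(6, 2) = 6.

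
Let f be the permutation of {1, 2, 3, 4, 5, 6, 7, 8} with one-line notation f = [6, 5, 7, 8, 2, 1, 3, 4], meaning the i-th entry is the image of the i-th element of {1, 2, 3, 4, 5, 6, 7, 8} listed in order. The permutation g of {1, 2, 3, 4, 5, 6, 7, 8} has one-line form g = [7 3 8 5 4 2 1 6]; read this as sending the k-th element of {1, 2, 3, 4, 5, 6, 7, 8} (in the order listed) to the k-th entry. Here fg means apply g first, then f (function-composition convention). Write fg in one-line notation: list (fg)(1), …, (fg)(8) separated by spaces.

3 7 4 2 8 5 6 1

Chase each element through g then f: 1 → 7 → 3; 2 → 3 → 7; 3 → 8 → 4; 4 → 5 → 2; 5 → 4 → 8; 6 → 2 → 5; 7 → 1 → 6; 8 → 6 → 1.
Collecting the images, fg = [3 7 4 2 8 5 6 1].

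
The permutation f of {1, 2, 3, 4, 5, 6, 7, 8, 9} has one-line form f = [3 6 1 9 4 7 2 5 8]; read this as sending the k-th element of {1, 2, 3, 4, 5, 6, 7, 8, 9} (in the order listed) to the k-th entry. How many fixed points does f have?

0

No element satisfies f(x) = x, so there are 0 fixed points.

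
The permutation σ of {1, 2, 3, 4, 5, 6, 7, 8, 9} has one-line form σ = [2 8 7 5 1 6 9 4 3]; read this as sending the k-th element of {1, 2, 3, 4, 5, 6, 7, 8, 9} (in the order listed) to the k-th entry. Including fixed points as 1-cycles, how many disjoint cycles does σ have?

The cycle decomposition is (1, 2, 8, 4, 5)(3, 7, 9)(6), which has 3 cycles (counting 1-cycles).

3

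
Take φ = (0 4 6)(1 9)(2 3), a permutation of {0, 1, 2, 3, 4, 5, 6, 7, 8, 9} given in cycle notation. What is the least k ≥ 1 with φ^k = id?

6

The disjoint cycles have lengths 3, 2, 2, 1, 1, 1.
Since disjoint cycles commute, ord(φ) = lcm(3, 2, 2) = 6.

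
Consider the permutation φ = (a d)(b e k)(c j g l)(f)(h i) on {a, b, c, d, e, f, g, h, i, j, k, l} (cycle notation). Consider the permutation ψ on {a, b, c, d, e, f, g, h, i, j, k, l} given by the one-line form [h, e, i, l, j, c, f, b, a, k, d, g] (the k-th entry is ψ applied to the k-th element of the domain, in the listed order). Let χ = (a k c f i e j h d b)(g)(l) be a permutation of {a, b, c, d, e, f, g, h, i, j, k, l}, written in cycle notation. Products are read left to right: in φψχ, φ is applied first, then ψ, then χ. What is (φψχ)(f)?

f

Apply the permutations in order: φ(f) = f, then ψ(f) = c, then χ(c) = f. So (φψχ)(f) = f.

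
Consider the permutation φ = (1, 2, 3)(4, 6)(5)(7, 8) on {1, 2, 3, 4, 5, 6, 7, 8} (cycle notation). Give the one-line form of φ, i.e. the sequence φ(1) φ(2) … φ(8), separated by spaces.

Image by image: 1↦2, 2↦3, 3↦1, 4↦6, 5↦5, 6↦4, 7↦8, 8↦7.
Listing these in domain order gives 2 3 1 6 5 4 8 7.

2 3 1 6 5 4 8 7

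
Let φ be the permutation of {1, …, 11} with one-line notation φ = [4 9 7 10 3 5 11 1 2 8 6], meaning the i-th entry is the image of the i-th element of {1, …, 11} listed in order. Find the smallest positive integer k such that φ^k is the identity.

The disjoint-cycle form of φ has cycle lengths 5, 4, 2.
The order of φ is the least common multiple of its cycle lengths: lcm(5, 4, 2) = 20.

20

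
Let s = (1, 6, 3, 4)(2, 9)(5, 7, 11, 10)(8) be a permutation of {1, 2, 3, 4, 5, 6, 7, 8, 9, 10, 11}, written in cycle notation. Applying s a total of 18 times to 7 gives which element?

10

7 lies in the 4-cycle (5, 7, 11, 10).
Since the cycle has length 4, s^18 acts on it the same as s^2 (18 mod 4 = 2).
Stepping 2 places around the cycle: 7 → 11 → 10.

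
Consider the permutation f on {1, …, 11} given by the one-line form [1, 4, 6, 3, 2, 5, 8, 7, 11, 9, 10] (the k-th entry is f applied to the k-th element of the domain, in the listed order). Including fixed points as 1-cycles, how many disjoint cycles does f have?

4

The cycle decomposition is (1)(2, 4, 3, 6, 5)(7, 8)(9, 11, 10), which has 4 cycles (counting 1-cycles).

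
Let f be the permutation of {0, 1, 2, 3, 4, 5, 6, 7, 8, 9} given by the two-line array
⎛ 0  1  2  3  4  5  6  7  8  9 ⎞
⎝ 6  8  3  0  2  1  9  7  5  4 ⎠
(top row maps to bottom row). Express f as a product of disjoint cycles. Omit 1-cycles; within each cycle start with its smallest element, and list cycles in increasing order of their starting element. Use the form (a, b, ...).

(0, 6, 9, 4, 2, 3)(1, 8, 5)

Start at 0 and follow images: 0 → 6 → 9 → 4 → 2 → 3 → 0, giving the cycle (0, 6, 9, 4, 2, 3).
Continuing from each remaining unvisited element yields (0, 6, 9, 4, 2, 3)(1, 8, 5).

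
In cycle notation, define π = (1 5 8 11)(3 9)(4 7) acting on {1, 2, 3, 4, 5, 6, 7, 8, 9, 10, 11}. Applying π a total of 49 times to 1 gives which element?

5

1 lies in the 4-cycle (1 5 8 11).
Since the cycle has length 4, π^49 acts on it the same as π^1 (49 mod 4 = 1).
Advancing 1 step from 1: 1 → 5.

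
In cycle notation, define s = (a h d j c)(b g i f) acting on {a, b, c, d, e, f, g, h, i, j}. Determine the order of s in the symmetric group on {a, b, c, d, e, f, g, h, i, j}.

20

The cycle type of s is (5, 4, 1).
The order is lcm(5, 4) = 20.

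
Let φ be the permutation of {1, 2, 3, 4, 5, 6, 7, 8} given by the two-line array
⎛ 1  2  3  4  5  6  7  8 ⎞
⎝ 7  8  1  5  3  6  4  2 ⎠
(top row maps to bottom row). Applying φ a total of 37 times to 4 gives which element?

3

Tracing 4 → 5 → … returns to 4 after 5 steps, so 4 lies in a 5-cycle (1, 7, 4, 5, 3).
On a 5-cycle, φ^5 is the identity, so φ^37 = φ^2 there (37 ≡ 2 mod 5).
Advancing 2 steps from 4: 4 → 5 → 3.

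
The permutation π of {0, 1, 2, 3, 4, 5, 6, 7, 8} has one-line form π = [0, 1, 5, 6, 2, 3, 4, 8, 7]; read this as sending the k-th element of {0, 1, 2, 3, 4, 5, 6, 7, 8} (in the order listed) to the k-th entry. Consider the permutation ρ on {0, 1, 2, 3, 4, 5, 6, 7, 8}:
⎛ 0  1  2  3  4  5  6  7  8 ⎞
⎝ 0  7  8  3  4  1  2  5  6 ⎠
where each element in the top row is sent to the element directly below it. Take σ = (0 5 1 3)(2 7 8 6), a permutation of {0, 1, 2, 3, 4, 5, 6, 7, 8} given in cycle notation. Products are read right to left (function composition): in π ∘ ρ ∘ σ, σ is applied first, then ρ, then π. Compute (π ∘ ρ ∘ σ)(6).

7

(π ∘ ρ ∘ σ)(6) = π(ρ(σ(6))). σ(6) = 2, then ρ(2) = 8, then π(8) = 7, so the result is 7.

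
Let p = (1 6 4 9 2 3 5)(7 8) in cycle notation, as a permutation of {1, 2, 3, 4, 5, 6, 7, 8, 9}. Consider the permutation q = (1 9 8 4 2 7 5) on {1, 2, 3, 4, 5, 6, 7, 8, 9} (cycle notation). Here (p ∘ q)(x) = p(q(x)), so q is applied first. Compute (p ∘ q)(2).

8

q(2) = 7, then p(7) = 8; composing gives (p ∘ q)(2) = 8.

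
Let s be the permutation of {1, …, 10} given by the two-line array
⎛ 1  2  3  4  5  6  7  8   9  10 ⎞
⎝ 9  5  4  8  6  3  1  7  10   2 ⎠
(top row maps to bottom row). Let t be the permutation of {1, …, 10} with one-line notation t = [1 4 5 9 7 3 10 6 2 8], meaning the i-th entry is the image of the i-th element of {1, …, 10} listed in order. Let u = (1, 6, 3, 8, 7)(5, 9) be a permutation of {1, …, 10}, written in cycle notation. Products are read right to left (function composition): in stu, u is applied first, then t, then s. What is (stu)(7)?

9

(stu)(7) = s(t(u(7))). u(7) = 1, then t(1) = 1, then s(1) = 9, so the result is 9.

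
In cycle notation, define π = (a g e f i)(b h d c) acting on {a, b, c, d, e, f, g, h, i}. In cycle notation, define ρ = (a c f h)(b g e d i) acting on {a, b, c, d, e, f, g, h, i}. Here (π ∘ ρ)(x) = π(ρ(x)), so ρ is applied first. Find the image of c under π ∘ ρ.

i

First apply ρ: ρ(c) = f, then π(f) = i. Thus (π ∘ ρ)(c) = i.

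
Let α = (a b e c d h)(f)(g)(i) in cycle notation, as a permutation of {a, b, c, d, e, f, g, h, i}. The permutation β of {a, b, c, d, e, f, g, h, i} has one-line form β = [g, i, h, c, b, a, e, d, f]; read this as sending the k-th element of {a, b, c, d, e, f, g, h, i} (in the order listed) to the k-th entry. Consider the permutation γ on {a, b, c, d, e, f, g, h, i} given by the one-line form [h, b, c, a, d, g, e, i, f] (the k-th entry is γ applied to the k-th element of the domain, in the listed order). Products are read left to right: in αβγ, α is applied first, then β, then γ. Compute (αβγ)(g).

d

(αβγ)(g) = γ(β(α(g))). α(g) = g, then β(g) = e, then γ(e) = d, so the result is d.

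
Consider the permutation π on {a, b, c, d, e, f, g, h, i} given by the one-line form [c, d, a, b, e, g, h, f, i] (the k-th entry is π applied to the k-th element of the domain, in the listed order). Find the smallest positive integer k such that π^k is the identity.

6

Decomposing into disjoint cycles gives cycle lengths 3, 2, 2, 1, 1.
Since disjoint cycles commute, ord(π) = lcm(3, 2, 2) = 6.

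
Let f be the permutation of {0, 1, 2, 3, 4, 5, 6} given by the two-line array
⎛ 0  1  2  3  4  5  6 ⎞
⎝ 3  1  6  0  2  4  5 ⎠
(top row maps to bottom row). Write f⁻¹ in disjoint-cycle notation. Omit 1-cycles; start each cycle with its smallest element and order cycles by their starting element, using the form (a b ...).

(0 3)(2 4 5 6)

The cycle decomposition of f is (0 3)(2 6 5 4).
Reversing each cycle (and rotating so the smallest element leads) gives f⁻¹ = (0 3)(2 4 5 6).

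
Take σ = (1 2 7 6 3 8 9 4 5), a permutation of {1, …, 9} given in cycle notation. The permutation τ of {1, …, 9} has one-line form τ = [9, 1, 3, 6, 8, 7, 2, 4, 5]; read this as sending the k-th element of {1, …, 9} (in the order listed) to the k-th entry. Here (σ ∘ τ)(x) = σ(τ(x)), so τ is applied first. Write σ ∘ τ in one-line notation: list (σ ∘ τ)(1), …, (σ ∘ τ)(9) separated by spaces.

(σ ∘ τ)(x) = σ(τ(x)). Computing each image: σ(τ(1)) = σ(9) = 4, σ(τ(2)) = σ(1) = 2, σ(τ(3)) = σ(3) = 8, σ(τ(4)) = σ(6) = 3, σ(τ(5)) = σ(8) = 9, σ(τ(6)) = σ(7) = 6, σ(τ(7)) = σ(2) = 7, σ(τ(8)) = σ(4) = 5, σ(τ(9)) = σ(5) = 1.
Hence σ ∘ τ = [4 2 8 3 9 6 7 5 1].

4 2 8 3 9 6 7 5 1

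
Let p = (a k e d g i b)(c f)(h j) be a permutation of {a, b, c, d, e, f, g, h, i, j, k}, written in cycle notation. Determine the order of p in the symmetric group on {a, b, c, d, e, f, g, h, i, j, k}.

14

The disjoint cycles have lengths 7, 2, 2.
The order is lcm(7, 2, 2) = 14.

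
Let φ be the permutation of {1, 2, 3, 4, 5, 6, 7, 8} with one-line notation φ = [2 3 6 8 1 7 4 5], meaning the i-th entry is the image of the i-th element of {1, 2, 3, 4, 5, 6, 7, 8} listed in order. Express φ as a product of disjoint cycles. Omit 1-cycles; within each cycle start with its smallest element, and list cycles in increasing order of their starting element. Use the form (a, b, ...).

(1, 2, 3, 6, 7, 4, 8, 5)

Iterating φ from 1 gives 1 → 2 → 3 → 6 → 7 → 4 → 8 → 5 → 1; that is the 8-cycle (1, 2, 3, 6, 7, 4, 8, 5).
Repeating from the next unused element and collecting all non-trivial cycles gives (1, 2, 3, 6, 7, 4, 8, 5).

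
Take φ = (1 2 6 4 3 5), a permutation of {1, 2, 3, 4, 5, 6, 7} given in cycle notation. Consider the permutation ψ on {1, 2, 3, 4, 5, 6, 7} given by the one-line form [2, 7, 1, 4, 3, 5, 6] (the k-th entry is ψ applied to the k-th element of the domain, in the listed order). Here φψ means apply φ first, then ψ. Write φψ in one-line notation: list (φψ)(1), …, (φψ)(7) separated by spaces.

(φψ)(x) = ψ(φ(x)). Computing each image: ψ(φ(1)) = ψ(2) = 7, ψ(φ(2)) = ψ(6) = 5, ψ(φ(3)) = ψ(5) = 3, ψ(φ(4)) = ψ(3) = 1, ψ(φ(5)) = ψ(1) = 2, ψ(φ(6)) = ψ(4) = 4, ψ(φ(7)) = ψ(7) = 6.
Hence φψ = [7 5 3 1 2 4 6].

7 5 3 1 2 4 6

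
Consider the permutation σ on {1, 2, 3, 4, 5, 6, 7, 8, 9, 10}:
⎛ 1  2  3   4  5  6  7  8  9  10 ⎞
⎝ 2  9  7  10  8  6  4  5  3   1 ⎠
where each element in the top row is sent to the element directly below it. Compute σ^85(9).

Tracing 9 → 3 → … returns to 9 after 7 steps, so 9 lies in a 7-cycle (1, 2, 9, 3, 7, 4, 10).
Since the cycle has length 7, σ^85 acts on it the same as σ^1 (85 mod 7 = 1).
Advancing 1 step from 9: 9 → 3.

3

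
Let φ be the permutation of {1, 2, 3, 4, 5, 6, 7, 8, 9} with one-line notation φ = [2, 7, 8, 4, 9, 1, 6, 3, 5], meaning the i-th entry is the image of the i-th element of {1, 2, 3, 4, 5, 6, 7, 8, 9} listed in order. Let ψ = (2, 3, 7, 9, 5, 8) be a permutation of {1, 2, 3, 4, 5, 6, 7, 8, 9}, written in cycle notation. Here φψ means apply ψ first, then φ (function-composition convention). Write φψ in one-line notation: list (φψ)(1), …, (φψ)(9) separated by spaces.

2 8 6 4 3 1 5 7 9

For each element, apply ψ then φ: 1 → 1 → 2; 2 → 3 → 8; 3 → 7 → 6; 4 → 4 → 4; 5 → 8 → 3; 6 → 6 → 1; 7 → 9 → 5; 8 → 2 → 7; 9 → 5 → 9.
So φψ in one-line form is 2 8 6 4 3 1 5 7 9.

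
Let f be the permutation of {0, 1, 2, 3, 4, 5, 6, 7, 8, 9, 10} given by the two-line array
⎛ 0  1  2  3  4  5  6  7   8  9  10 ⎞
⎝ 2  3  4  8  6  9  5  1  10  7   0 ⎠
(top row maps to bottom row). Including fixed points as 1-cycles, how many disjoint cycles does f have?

1

The cycle decomposition is (0, 2, 4, 6, 5, 9, 7, 1, 3, 8, 10), which has 1 cycle (counting 1-cycles).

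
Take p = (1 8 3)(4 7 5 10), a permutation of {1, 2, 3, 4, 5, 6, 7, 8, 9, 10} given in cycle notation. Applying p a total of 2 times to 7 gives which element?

10

7 lies in the 4-cycle (4 7 5 10).
Advancing 2 steps from 7: 7 → 5 → 10.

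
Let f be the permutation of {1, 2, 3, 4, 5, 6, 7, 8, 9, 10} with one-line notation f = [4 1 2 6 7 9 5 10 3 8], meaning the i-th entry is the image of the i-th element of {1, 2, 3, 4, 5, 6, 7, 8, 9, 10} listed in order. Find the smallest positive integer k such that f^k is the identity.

6

Writing f as disjoint cycles, the cycle lengths are 6, 2, 2.
The order of f is the least common multiple of its cycle lengths: lcm(6, 2, 2) = 6.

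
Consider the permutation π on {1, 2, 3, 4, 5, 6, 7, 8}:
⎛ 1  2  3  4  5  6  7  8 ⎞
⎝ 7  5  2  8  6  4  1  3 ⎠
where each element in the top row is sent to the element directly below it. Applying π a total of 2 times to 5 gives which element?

4

Tracing 5 → 6 → … returns to 5 after 6 steps, so 5 lies in a 6-cycle (2, 5, 6, 4, 8, 3).
Stepping 2 places around the cycle: 5 → 6 → 4.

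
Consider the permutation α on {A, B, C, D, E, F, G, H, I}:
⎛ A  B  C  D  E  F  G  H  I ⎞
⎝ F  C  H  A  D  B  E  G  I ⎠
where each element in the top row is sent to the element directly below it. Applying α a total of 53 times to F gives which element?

E

Tracing F → B → … returns to F after 8 steps, so F lies in an 8-cycle (A, F, B, C, H, G, E, D).
Powers repeat with period 8 on this cycle, and 53 mod 8 = 5, so α^53(F) = α^5(F).
Advancing 5 steps from F: F → B → C → H → G → E.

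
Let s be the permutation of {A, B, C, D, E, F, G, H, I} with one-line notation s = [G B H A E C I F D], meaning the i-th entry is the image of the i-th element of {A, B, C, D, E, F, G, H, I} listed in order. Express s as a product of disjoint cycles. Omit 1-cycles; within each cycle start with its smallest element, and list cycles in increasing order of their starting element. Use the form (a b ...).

(A G I D)(C H F)

Start at A and follow images: A → G → I → D → A, giving the cycle (A G I D).
Continuing from each remaining unvisited element yields (A G I D)(C H F).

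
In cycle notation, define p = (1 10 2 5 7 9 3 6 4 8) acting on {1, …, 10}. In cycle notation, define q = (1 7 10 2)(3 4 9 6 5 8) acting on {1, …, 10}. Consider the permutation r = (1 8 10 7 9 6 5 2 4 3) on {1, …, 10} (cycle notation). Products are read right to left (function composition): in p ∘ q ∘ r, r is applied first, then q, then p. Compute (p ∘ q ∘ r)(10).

(p ∘ q ∘ r)(10) = p(q(r(10))). r(10) = 7, then q(7) = 10, then p(10) = 2, so the result is 2.

2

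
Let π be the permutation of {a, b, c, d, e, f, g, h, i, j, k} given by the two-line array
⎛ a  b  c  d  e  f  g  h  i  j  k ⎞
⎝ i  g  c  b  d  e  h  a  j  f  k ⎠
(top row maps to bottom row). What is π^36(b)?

Tracing b → g → … returns to b after 9 steps, so b lies in a 9-cycle (a, i, j, f, e, d, b, g, h).
Powers repeat with period 9 on this cycle, and 36 mod 9 = 0, so π^36(b) = π^0(b).
So π^36(b) = b.

b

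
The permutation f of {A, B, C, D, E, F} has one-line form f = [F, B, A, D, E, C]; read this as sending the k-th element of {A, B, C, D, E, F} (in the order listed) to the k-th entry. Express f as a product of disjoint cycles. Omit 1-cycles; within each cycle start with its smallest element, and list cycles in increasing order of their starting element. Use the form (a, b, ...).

From A: A → F → C → A, closing the cycle (A, F, C).
Repeating from the next unused element and collecting all non-trivial cycles gives (A, F, C).

(A, F, C)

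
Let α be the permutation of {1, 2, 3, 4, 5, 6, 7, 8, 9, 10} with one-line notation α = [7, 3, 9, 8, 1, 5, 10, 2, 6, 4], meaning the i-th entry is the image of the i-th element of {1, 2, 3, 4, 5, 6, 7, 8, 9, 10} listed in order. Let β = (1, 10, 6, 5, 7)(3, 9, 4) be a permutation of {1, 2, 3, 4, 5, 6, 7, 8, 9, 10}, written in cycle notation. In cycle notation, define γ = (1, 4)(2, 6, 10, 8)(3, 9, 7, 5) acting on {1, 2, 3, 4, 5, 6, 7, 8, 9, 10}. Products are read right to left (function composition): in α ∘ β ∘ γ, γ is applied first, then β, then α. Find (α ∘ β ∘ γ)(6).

5

(α ∘ β ∘ γ)(6) = α(β(γ(6))). γ(6) = 10, then β(10) = 6, then α(6) = 5, so the result is 5.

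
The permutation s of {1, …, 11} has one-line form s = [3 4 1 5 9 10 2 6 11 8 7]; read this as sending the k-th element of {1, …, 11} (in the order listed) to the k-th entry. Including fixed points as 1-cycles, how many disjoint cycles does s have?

3

The cycle decomposition is (1, 3)(2, 4, 5, 9, 11, 7)(6, 10, 8), which has 3 cycles (counting 1-cycles).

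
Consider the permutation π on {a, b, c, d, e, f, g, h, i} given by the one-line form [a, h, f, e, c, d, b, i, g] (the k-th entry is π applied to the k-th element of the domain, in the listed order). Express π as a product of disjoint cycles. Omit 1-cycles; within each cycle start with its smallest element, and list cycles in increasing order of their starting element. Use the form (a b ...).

(b h i g)(c f d e)

Start at b and follow images: b → h → i → g → b, giving the cycle (b h i g).
Continuing from each remaining unvisited element yields (b h i g)(c f d e).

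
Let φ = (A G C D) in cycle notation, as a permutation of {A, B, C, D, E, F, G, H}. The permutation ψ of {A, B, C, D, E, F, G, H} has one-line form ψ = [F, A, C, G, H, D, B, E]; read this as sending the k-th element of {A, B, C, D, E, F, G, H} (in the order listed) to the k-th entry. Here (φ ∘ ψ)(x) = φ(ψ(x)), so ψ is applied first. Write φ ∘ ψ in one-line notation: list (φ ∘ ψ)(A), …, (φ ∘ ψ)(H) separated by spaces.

F G D C H A B E

For each element, apply ψ then φ: A → F → F; B → A → G; C → C → D; D → G → C; E → H → H; F → D → A; G → B → B; H → E → E.
Collecting the images, φ ∘ ψ = [F G D C H A B E].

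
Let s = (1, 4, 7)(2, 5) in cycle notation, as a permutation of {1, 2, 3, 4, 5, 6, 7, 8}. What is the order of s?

The cycle type of s is (3, 2, 1, 1, 1).
The order of s is the least common multiple of its cycle lengths: lcm(3, 2) = 6.

6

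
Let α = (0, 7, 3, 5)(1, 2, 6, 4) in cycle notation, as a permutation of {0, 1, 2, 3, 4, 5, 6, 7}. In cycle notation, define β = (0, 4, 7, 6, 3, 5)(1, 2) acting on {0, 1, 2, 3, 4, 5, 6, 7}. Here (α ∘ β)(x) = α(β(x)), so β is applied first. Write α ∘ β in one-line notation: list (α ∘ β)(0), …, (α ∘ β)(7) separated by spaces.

1 6 2 0 3 7 5 4

(α ∘ β)(x) = α(β(x)). Computing each image: α(β(0)) = α(4) = 1, α(β(1)) = α(2) = 6, α(β(2)) = α(1) = 2, α(β(3)) = α(5) = 0, α(β(4)) = α(7) = 3, α(β(5)) = α(0) = 7, α(β(6)) = α(3) = 5, α(β(7)) = α(6) = 4.
Hence α ∘ β = [1 6 2 0 3 7 5 4].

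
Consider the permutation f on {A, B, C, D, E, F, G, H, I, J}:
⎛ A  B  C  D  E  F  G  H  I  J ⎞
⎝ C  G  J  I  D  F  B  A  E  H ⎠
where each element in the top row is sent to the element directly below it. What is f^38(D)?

E

Tracing D → I → … returns to D after 3 steps, so D lies in a 3-cycle (D, I, E).
Powers repeat with period 3 on this cycle, and 38 mod 3 = 2, so f^38(D) = f^2(D).
Advancing 2 steps from D: D → I → E.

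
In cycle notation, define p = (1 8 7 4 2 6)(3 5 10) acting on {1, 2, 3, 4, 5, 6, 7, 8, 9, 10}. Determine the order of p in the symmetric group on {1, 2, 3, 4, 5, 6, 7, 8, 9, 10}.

The cycle type of p is (6, 3, 1).
The order of p is the least common multiple of its cycle lengths: lcm(6, 3) = 6.

6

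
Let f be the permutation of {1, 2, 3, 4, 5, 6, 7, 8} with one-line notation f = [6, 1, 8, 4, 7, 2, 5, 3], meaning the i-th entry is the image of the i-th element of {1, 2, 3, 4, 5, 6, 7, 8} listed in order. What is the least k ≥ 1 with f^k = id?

6

Writing f as disjoint cycles, the cycle lengths are 3, 2, 2, 1.
The order of f is the least common multiple of its cycle lengths: lcm(3, 2, 2) = 6.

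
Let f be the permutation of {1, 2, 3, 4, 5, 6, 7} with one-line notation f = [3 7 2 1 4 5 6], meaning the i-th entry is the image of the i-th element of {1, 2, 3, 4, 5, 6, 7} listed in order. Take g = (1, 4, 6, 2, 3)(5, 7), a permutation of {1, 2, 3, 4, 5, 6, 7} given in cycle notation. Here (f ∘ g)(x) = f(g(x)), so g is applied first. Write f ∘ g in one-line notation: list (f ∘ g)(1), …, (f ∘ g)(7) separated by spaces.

Chase each element through g then f: 1 → 4 → 1; 2 → 3 → 2; 3 → 1 → 3; 4 → 6 → 5; 5 → 7 → 6; 6 → 2 → 7; 7 → 5 → 4.
Collecting the images, f ∘ g = [1 2 3 5 6 7 4].

1 2 3 5 6 7 4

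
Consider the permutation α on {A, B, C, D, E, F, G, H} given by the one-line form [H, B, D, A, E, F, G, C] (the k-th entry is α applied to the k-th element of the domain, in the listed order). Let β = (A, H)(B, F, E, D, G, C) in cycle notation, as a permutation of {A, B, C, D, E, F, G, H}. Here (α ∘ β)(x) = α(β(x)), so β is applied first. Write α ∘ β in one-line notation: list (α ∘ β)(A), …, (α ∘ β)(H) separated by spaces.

(α ∘ β)(x) = α(β(x)). Computing each image: α(β(A)) = α(H) = C, α(β(B)) = α(F) = F, α(β(C)) = α(B) = B, α(β(D)) = α(G) = G, α(β(E)) = α(D) = A, α(β(F)) = α(E) = E, α(β(G)) = α(C) = D, α(β(H)) = α(A) = H.
Hence α ∘ β = [C F B G A E D H].

C F B G A E D H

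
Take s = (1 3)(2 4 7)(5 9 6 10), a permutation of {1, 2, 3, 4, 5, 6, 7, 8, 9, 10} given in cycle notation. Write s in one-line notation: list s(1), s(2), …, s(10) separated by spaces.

Reading each image from the cycles: 1→3, 2→4, 3→1, 4→7, 5→9, 6→10, 7→2, 8→8, 9→6, 10→5.
So the one-line form is 3 4 1 7 9 10 2 8 6 5.

3 4 1 7 9 10 2 8 6 5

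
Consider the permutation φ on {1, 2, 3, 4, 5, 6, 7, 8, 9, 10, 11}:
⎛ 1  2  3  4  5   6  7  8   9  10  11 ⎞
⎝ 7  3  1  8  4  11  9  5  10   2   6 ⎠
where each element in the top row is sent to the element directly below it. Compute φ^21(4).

Tracing 4 → 8 → … returns to 4 after 3 steps, so 4 lies in a 3-cycle (4, 8, 5).
Powers repeat with period 3 on this cycle, and 21 mod 3 = 0, so φ^21(4) = φ^0(4).
So φ^21(4) = 4.

4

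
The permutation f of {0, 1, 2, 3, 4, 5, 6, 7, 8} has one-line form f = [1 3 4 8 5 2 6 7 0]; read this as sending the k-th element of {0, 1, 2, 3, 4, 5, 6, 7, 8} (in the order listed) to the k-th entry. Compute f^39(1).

Tracing 1 → 3 → … returns to 1 after 4 steps, so 1 lies in a 4-cycle (0, 1, 3, 8).
On a 4-cycle, f^4 is the identity, so f^39 = f^3 there (39 ≡ 3 mod 4).
Advancing 3 steps from 1: 1 → 3 → 8 → 0.

0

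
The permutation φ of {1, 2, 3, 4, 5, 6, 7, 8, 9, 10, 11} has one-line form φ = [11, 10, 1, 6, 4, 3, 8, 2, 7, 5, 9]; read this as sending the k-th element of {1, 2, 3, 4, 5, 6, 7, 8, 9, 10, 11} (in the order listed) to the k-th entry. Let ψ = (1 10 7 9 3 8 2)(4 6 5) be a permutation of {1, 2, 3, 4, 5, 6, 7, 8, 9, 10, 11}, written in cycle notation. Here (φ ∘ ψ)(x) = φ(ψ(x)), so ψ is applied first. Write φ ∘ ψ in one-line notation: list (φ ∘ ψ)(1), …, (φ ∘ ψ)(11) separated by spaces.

(φ ∘ ψ)(x) = φ(ψ(x)). Computing each image: φ(ψ(1)) = φ(10) = 5, φ(ψ(2)) = φ(1) = 11, φ(ψ(3)) = φ(8) = 2, φ(ψ(4)) = φ(6) = 3, φ(ψ(5)) = φ(4) = 6, φ(ψ(6)) = φ(5) = 4, φ(ψ(7)) = φ(9) = 7, φ(ψ(8)) = φ(2) = 10, φ(ψ(9)) = φ(3) = 1, φ(ψ(10)) = φ(7) = 8, φ(ψ(11)) = φ(11) = 9.
Hence φ ∘ ψ = [5 11 2 3 6 4 7 10 1 8 9].

5 11 2 3 6 4 7 10 1 8 9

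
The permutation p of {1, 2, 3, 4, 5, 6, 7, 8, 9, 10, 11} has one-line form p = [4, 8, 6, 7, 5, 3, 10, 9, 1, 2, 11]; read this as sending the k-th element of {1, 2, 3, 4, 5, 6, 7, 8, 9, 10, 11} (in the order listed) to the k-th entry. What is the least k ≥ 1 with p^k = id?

14

Writing p as disjoint cycles, the cycle lengths are 7, 2, 1, 1.
The order is lcm(7, 2) = 14.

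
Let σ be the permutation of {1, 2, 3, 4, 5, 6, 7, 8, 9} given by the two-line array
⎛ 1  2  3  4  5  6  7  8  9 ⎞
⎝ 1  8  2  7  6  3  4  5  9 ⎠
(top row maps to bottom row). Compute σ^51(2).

Tracing 2 → 8 → … returns to 2 after 5 steps, so 2 lies in a 5-cycle (2, 8, 5, 6, 3).
Powers repeat with period 5 on this cycle, and 51 mod 5 = 1, so σ^51(2) = σ^1(2).
Stepping 1 place around the cycle: 2 → 8.

8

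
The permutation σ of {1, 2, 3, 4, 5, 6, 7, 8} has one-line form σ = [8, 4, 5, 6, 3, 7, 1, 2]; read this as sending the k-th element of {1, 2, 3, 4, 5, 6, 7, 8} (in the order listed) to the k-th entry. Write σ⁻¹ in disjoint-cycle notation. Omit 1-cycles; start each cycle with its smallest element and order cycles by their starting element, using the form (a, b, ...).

First write σ in disjoint cycles: (1, 8, 2, 4, 6, 7)(3, 5).
The inverse reverses every cycle; in canonical form, σ⁻¹ = (1, 7, 6, 4, 2, 8)(3, 5).

(1, 7, 6, 4, 2, 8)(3, 5)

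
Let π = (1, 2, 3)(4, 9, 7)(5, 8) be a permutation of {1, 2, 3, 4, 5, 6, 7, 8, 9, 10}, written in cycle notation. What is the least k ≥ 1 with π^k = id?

The cycle type of π is (3, 3, 2, 1, 1).
Since disjoint cycles commute, ord(π) = lcm(3, 3, 2) = 6.

6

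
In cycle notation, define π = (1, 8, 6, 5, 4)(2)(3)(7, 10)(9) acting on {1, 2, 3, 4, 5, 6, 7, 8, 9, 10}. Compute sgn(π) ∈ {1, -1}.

The cycle lengths are 5, 2, 1, 1, 1.
A cycle of length ℓ contributes ℓ−1 transpositions, so π is a product of 4 + 1 = 5 transpositions — odd.

-1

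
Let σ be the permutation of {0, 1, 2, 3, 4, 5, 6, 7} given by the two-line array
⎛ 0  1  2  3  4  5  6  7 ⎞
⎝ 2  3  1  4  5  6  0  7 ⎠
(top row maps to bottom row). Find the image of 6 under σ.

0

The entry below 6 in the array is 0, so σ(6) = 0.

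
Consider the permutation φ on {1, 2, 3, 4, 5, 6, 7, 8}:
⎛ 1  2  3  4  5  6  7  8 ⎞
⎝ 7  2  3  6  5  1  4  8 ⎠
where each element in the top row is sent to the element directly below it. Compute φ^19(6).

4

Tracing 6 → 1 → … returns to 6 after 4 steps, so 6 lies in a 4-cycle (1 7 4 6).
Powers repeat with period 4 on this cycle, and 19 mod 4 = 3, so φ^19(6) = φ^3(6).
Stepping 3 places around the cycle: 6 → 1 → 7 → 4.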